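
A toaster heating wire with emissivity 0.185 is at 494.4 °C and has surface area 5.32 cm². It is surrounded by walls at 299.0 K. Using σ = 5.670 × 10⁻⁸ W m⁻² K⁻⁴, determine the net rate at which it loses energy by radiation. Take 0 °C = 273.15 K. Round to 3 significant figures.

Net loss ≈ 1.89 W

T = 494.4 °C + 273.15 = 767.55 K.
Area A = 5.32 cm² = 5.32×10⁻⁴ m².
Net radiated power P_net = εσA(T⁴ − T₀⁴) = 0.185×5.670×10⁻⁸×5.32×10⁻⁴×(767.55⁴ − 299.0⁴).
T⁴ − T₀⁴ = 3.47078×10¹¹ − 7.99254×10⁹ = 3.39085×10¹¹ K⁴, so P_net = 1.89 W.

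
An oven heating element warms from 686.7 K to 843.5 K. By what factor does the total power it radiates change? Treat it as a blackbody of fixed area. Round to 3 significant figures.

P ∝ T⁴, so P₂/P₁ = (T₂/T₁)⁴ = (843.5/686.7)⁴ = (1.22834)⁴ = 2.28.

P₂/P₁ ≈ 2.28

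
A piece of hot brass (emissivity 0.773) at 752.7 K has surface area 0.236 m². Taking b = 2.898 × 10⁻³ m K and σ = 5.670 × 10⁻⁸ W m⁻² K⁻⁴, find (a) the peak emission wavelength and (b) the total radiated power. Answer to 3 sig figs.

λ_max ≈ 3.85 μm; P ≈ 3.32×10³ W

(a) λ_max = b/T = 2.898×10⁻³/752.7 = 3.850×10⁻⁶ m = 3.85 μm.
Area A = 0.236 m².
(b) P = εσAT⁴ = 0.773×5.670×10⁻⁸×0.236×(752.7)⁴ = 3.32×10³ W.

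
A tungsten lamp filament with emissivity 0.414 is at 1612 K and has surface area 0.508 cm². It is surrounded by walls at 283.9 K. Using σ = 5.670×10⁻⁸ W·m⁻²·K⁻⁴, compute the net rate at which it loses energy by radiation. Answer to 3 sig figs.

Net loss ≈ 8.04 W

Area A = 0.508 cm² = 5.08×10⁻⁵ m².
Net radiated power P_net = εσA(T⁴ − T₀⁴) = 0.414×5.670×10⁻⁸×5.08×10⁻⁵×(1612⁴ − 283.9⁴).
T⁴ − T₀⁴ = 6.75243×10¹² − 6.49623×10⁹ = 6.74593×10¹² K⁴, so P_net = 8.04 W.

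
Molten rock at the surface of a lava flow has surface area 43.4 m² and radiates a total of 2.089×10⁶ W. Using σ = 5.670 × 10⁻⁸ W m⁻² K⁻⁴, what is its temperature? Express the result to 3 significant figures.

Area A = 43.4 m².
P = σAT⁴ ⇒ T = (P/(σA))^(1/4) = (2.089×10⁶/(5.670×10⁻⁸×43.4))^(1/4) = 960 K.

T ≈ 960 K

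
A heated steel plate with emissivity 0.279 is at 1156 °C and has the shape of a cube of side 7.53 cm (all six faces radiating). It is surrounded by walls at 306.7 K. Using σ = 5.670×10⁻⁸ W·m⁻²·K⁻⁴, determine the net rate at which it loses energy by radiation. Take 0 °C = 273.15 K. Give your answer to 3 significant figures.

T = 1156 °C + 273.15 = 1429.15 K.
Area A = 6s² = 6×(0.0753 m)² = 0.0340205 m².
Net radiated power P_net = εσA(T⁴ − T₀⁴) = 0.279×5.670×10⁻⁸×0.0340205×(1429.15⁴ − 306.7⁴).
T⁴ − T₀⁴ = 4.17168×10¹² − 8.84820×10⁹ = 4.16283×10¹² K⁴, so P_net = 2.24×10³ W.

Net loss ≈ 2.24×10³ W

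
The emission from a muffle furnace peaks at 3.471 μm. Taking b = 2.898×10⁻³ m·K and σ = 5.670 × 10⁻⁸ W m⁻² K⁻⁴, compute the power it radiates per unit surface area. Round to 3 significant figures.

I ≈ 2.76×10⁴ W/m²

Wien's law: T = b/λ_max = 2.898×10⁻³/3.471×10⁻⁶ = 834.918 K.
Then I = σT⁴ = 5.670×10⁻⁸×(834.918)⁴ = 2.76×10⁴ W/m².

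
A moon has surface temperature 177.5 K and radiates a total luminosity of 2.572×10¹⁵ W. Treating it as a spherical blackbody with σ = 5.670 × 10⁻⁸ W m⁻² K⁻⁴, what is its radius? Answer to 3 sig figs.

L = 4πR²σT⁴ ⇒ R = √(L/(4πσT⁴)).
σT⁴ = 56.2829 W/m², so R = √(2.572×10¹⁵/(4π×56.2829)) = 1.91×10⁶ m.

R ≈ 1.91×10⁶ m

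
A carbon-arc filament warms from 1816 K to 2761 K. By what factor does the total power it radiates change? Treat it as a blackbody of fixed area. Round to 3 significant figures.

P₂/P₁ ≈ 5.34

P ∝ T⁴, so P₂/P₁ = (T₂/T₁)⁴ = (2761/1816)⁴ = (1.52037)⁴ = 5.34.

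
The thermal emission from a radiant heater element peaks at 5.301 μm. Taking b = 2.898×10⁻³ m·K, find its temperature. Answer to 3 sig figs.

Wien's law gives T = b/λ_max = (2.898×10⁻³ m·K)/(5.301×10⁻⁶ m) = 547 K.

T ≈ 547 K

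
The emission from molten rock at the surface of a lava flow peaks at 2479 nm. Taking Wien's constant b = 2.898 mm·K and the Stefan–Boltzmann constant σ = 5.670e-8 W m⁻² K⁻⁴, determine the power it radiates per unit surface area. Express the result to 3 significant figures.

Wien's law: T = b/λ_max = 2.898×10⁻³/2.479×10⁻⁶ = 1169.02 K.
Then I = σT⁴ = 5.670×10⁻⁸×(1169.02)⁴ = 1.06×10⁵ W/m².

I ≈ 1.06×10⁵ W/m²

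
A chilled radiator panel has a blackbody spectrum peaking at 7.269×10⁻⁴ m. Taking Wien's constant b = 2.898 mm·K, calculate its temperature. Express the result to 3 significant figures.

Wien's law gives T = b/λ_max = (2.898×10⁻³ m·K)/(7.269×10⁻⁴ m) = 3.99 K.

T ≈ 3.99 K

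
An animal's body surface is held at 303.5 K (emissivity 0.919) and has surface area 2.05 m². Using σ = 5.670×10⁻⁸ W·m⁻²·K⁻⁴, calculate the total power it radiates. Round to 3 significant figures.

Area A = 2.05 m².
P = εσAT⁴ = 0.919 × 5.670×10⁻⁸ × 2.05 × (303.5)⁴ = 906 W.

P ≈ 906 W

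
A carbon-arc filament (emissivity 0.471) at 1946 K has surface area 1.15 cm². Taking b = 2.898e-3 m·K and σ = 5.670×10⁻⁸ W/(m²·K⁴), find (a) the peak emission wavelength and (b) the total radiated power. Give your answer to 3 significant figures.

(a) λ_max = b/T = 2.898×10⁻³/1946 = 1.489×10⁻⁶ m = 1.49 μm.
Area A = 1.15 cm² = 1.15×10⁻⁴ m².
(b) P = εσAT⁴ = 0.471×5.670×10⁻⁸×1.15×10⁻⁴×(1946)⁴ = 44.0 W.

λ_max ≈ 1.49 μm; P ≈ 44.0 W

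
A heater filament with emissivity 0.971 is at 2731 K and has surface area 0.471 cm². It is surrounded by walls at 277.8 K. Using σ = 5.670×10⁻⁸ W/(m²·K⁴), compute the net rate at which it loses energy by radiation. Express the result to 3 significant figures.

Area A = 0.471 cm² = 4.71×10⁻⁵ m².
Net radiated power P_net = εσA(T⁴ − T₀⁴) = 0.971×5.670×10⁻⁸×4.71×10⁻⁵×(2731⁴ − 277.8⁴).
T⁴ − T₀⁴ = 5.56271×10¹³ − 5.95565×10⁹ = 5.56211×10¹³ K⁴, so P_net = 144 W.

Net loss ≈ 144 W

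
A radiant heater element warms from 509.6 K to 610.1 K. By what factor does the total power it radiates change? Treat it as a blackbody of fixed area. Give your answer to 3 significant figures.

P ∝ T⁴, so P₂/P₁ = (T₂/T₁)⁴ = (610.1/509.6)⁴ = (1.19721)⁴ = 2.05.

P₂/P₁ ≈ 2.05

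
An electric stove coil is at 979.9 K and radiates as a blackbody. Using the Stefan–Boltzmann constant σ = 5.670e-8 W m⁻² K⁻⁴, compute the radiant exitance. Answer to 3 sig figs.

Stefan–Boltzmann: I = σT⁴ = 5.670×10⁻⁸ × (979.9)⁴ = 5.23×10⁴ W/m².

I ≈ 5.23×10⁴ W/m²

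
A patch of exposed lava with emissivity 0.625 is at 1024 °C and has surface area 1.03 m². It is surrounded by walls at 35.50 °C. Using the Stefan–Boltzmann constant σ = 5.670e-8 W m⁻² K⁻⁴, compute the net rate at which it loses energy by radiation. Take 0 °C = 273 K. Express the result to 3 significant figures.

T = 1024 °C + 273 = 1297 K.
Surroundings: T = 35.50 °C + 273 = 308.50 K.
Area A = 1.03 m².
Net radiated power P_net = εσA(T⁴ − T₀⁴) = 0.625×5.670×10⁻⁸×1.03×(1297⁴ − 308.50⁴).
T⁴ − T₀⁴ = 2.82983×10¹² − 9.05776×10⁹ = 2.82077×10¹² K⁴, so P_net = 1.03×10⁵ W.

Net loss ≈ 1.03×10⁵ W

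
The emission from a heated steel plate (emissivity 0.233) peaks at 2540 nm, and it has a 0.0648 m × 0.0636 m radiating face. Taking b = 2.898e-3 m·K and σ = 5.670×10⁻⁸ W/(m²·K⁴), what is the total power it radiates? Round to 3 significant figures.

P ≈ 92.3 W

Wien's law: T = b/λ_max = 2.898×10⁻³/2.540×10⁻⁶ = 1140.94 K.
Area A = 0.0648 × 0.0636 = 4.12128×10⁻³ m².
Then P = εσAT⁴ = 0.233×5.670×10⁻⁸×4.12128×10⁻³×(1140.94)⁴ = 92.3 W.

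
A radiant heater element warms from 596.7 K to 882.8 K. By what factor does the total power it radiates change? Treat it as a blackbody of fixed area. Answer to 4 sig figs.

P ∝ T⁴, so P₂/P₁ = (T₂/T₁)⁴ = (882.8/596.7)⁴ = (1.47947)⁴ = 4.791.

P₂/P₁ ≈ 4.791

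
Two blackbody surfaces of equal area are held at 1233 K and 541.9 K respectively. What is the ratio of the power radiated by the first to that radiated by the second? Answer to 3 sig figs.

P₁/P₂ ≈ 26.8

With equal areas, P₁/P₂ = (T₁/T₂)⁴ = (1233/541.9)⁴ = 26.8.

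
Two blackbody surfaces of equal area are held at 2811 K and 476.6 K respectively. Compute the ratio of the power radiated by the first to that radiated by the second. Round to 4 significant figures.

With equal areas, P₁/P₂ = (T₁/T₂)⁴ = (2811/476.6)⁴ = 1210.

P₁/P₂ ≈ 1210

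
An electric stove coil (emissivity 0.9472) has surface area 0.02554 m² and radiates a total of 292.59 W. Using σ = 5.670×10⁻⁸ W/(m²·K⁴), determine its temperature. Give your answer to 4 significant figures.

Area A = 0.02554 m².
P = εσAT⁴ ⇒ T = (P/(εσA))^(1/4) = (292.59/(0.9472×5.670×10⁻⁸×0.02554))^(1/4) = 679.6 K.

T ≈ 679.6 K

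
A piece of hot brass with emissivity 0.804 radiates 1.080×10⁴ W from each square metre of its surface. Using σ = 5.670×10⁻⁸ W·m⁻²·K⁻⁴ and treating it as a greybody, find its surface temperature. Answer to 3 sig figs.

T ≈ 698 K

I = εσT⁴, so T = (I/εσ)^(1/4) = (1.080×10⁴/(0.804×5.670×10⁻⁸))^(1/4) = 698 K.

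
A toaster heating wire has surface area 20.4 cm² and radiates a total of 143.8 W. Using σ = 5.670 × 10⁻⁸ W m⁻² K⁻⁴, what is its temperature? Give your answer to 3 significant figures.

T ≈ 1.06×10³ K

Area A = 20.4 cm² = 2.04×10⁻³ m².
P = σAT⁴ ⇒ T = (P/(σA))^(1/4) = (143.8/(5.670×10⁻⁸×2.04×10⁻³))^(1/4) = 1.06×10³ K.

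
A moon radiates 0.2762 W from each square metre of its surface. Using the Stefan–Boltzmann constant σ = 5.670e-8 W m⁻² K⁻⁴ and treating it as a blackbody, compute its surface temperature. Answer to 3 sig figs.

T ≈ 47.0 K

I = σT⁴, so T = (I/σ)^(1/4) = (0.2762/(5.670×10⁻⁸))^(1/4) = 47.0 K.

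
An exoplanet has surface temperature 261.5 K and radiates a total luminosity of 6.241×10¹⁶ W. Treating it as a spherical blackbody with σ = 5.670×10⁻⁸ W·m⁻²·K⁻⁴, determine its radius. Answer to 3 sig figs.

R ≈ 4.33×10⁶ m

L = 4πR²σT⁴ ⇒ R = √(L/(4πσT⁴)).
σT⁴ = 265.137 W/m², so R = √(6.241×10¹⁶/(4π×265.137)) = 4.33×10⁶ m.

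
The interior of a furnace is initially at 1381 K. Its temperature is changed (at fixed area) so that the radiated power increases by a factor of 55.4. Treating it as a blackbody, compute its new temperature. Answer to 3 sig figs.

P ∝ T⁴, so T₂/T₁ = (P₂/P₁)^(1/4) = (55.4)^(1/4) = 2.72821.
T₂ = 1381 × 2.72821 = 3.77×10³ K.

T₂ ≈ 3.77×10³ K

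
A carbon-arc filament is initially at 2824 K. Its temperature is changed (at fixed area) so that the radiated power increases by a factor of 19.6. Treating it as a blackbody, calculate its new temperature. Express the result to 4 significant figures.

T₂ ≈ 5942 K

P ∝ T⁴, so T₂/T₁ = (P₂/P₁)^(1/4) = (19.6)^(1/4) = 2.10409.
T₂ = 2824 × 2.10409 = 5942 K.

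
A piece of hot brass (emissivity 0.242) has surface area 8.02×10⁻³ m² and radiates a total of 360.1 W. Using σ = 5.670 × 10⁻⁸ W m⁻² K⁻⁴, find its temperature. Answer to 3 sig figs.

Area A = 8.02×10⁻³ m².
P = εσAT⁴ ⇒ T = (P/(εσA))^(1/4) = (360.1/(0.242×5.670×10⁻⁸×8.02×10⁻³))^(1/4) = 1.34×10³ K.

T ≈ 1.34×10³ K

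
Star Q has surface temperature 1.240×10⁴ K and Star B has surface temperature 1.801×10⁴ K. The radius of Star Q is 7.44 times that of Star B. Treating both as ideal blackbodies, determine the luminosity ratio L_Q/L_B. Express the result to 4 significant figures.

L ∝ R²T⁴, so L_Q/L_B = (R_Q/R_B)²(T_Q/T_B)⁴ = (7.44)² × (1.240×10⁴/1.801×10⁴)⁴ = 55.3536 × 0.224715 = 12.44.

L_Q/L_B ≈ 12.44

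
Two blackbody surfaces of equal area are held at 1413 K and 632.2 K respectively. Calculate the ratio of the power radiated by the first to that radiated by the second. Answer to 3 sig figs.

With equal areas, P₁/P₂ = (T₁/T₂)⁴ = (1413/632.2)⁴ = 25.0.

P₁/P₂ ≈ 25.0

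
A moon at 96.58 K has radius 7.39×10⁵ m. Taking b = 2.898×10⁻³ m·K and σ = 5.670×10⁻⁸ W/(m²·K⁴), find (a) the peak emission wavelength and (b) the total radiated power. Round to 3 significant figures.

(a) λ_max = b/T = 2.898×10⁻³/96.58 = 3.001×10⁻⁵ m = 30.0 μm.
Surface area A = 4πR² = 4π(7.39×10⁵ m)² = 6.86276×10¹² m².
(b) P = σAT⁴ = 5.670×10⁻⁸×6.86276×10¹²×(96.58)⁴ = 3.39×10¹³ W.

λ_max ≈ 30.0 μm; P ≈ 3.39×10¹³ W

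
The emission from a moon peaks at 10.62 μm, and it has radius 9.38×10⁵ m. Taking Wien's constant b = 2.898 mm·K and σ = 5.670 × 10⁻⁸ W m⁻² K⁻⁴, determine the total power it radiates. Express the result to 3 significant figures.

Wien's law: T = b/λ_max = 2.898×10⁻³/1.062×10⁻⁵ = 272.881 K.
Surface area A = 4πR² = 4π(9.38×10⁵ m)² = 1.10564×10¹³ m².
Then P = σAT⁴ = 5.670×10⁻⁸×1.10564×10¹³×(272.881)⁴ = 3.48×10¹⁵ W.

P ≈ 3.48×10¹⁵ W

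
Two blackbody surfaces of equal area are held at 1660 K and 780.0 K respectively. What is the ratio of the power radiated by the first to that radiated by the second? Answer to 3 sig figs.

With equal areas, P₁/P₂ = (T₁/T₂)⁴ = (1660/780.0)⁴ = 20.5.

P₁/P₂ ≈ 20.5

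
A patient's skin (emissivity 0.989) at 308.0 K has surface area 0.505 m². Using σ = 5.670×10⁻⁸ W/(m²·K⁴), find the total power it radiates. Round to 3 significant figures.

P ≈ 255 W

Area A = 0.505 m².
P = εσAT⁴ = 0.989 × 5.670×10⁻⁸ × 0.505 × (308.0)⁴ = 255 W.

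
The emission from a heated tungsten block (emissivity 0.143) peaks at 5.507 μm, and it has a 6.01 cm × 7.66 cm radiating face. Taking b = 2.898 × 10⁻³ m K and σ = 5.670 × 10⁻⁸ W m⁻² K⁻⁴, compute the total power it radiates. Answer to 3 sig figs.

Wien's law: T = b/λ_max = 2.898×10⁻³/5.507×10⁻⁶ = 526.239 K.
Area A = 0.0601 × 0.0766 = 4.60366×10⁻³ m².
Then P = εσAT⁴ = 0.143×5.670×10⁻⁸×4.60366×10⁻³×(526.239)⁴ = 2.86 W.

P ≈ 2.86 W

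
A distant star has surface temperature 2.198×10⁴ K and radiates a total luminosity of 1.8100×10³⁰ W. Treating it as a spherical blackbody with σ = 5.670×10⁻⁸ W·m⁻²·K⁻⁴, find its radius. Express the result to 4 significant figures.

R ≈ 3.299×10⁹ m

L = 4πR²σT⁴ ⇒ R = √(L/(4πσT⁴)).
σT⁴ = 1.32341×10¹⁰ W/m², so R = √(1.8100×10³⁰/(4π×1.32341×10¹⁰)) = 3.299×10⁹ m.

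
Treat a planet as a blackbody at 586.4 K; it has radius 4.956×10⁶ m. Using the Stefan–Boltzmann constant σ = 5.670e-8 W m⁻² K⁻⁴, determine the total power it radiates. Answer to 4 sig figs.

P ≈ 2.069×10¹⁸ W

Surface area A = 4πR² = 4π(4.956×10⁶ m)² = 3.08654×10¹⁴ m².
P = σAT⁴ = 5.670×10⁻⁸ × 3.08654×10¹⁴ × (586.4)⁴ = 2.069×10¹⁸ W.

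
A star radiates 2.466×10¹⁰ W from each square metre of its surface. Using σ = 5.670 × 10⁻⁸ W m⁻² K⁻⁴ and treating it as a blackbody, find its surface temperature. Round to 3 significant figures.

I = σT⁴, so T = (I/σ)^(1/4) = (2.466×10¹⁰/(5.670×10⁻⁸))^(1/4) = 2.57×10⁴ K.

T ≈ 2.57×10⁴ K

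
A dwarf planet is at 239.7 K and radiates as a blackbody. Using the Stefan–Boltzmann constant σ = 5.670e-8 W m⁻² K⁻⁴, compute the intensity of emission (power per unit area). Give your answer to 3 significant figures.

I ≈ 187 W/m²

Stefan–Boltzmann: I = σT⁴ = 5.670×10⁻⁸ × (239.7)⁴ = 187 W/m².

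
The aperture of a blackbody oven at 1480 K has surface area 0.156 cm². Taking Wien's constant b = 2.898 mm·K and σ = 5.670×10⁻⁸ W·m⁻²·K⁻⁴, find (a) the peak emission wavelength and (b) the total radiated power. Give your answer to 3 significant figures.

(a) λ_max = b/T = 2.898×10⁻³/1480 = 1.958×10⁻⁶ m = 1.96 μm.
Area A = 0.156 cm² = 1.56×10⁻⁵ m².
(b) P = σAT⁴ = 5.670×10⁻⁸×1.56×10⁻⁵×(1480)⁴ = 4.24 W.

λ_max ≈ 1.96 μm; P ≈ 4.24 W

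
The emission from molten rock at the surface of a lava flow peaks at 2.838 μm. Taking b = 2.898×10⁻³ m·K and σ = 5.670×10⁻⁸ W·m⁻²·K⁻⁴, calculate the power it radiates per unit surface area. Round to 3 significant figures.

I ≈ 6.16×10⁴ W/m²

Wien's law: T = b/λ_max = 2.898×10⁻³/2.838×10⁻⁶ = 1021.14 K.
Then I = σT⁴ = 5.670×10⁻⁸×(1021.14)⁴ = 6.16×10⁴ W/m².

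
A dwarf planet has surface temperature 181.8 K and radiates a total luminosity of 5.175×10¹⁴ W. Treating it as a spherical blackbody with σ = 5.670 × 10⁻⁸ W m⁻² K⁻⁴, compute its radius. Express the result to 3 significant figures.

R ≈ 8.15×10⁵ m

L = 4πR²σT⁴ ⇒ R = √(L/(4πσT⁴)).
σT⁴ = 61.9382 W/m², so R = √(5.175×10¹⁴/(4π×61.9382)) = 8.15×10⁵ m.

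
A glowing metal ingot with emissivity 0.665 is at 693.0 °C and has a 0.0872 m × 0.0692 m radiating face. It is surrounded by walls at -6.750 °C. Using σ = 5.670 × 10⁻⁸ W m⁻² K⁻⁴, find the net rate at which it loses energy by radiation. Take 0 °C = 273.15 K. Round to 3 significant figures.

Net loss ≈ 197 W

T = 693.0 °C + 273.15 = 966.15 K.
Surroundings: T = -6.750 °C + 273.15 = 266.400 K.
Area A = 0.0872 × 0.0692 = 6.03424×10⁻³ m².
Net radiated power P_net = εσA(T⁴ − T₀⁴) = 0.665×5.670×10⁻⁸×6.03424×10⁻³×(966.15⁴ − 266.400⁴).
T⁴ − T₀⁴ = 8.71321×10¹¹ − 5.03659×10⁹ = 8.66284×10¹¹ K⁴, so P_net = 197 W.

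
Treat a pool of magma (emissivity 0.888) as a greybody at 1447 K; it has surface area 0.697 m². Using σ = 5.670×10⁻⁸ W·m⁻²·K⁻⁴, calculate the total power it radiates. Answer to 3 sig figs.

P ≈ 1.54×10⁵ W

Area A = 0.697 m².
P = εσAT⁴ = 0.888 × 5.670×10⁻⁸ × 0.697 × (1447)⁴ = 1.54×10⁵ W.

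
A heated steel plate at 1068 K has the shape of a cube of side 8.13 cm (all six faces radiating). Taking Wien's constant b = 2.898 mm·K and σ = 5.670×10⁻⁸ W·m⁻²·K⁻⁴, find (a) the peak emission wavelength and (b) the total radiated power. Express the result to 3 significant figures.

(a) λ_max = b/T = 2.898×10⁻³/1068 = 2.713×10⁻⁶ m = 2.71 μm.
Area A = 6s² = 6×(0.0813 m)² = 0.0396581 m².
(b) P = σAT⁴ = 5.670×10⁻⁸×0.0396581×(1068)⁴ = 2.93×10³ W.

λ_max ≈ 2.71 μm; P ≈ 2.93×10³ W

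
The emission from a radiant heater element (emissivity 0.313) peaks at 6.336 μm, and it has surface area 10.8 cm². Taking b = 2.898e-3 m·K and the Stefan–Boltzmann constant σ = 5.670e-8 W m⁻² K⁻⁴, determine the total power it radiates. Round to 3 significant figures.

P ≈ 0.839 W

Wien's law: T = b/λ_max = 2.898×10⁻³/6.336×10⁻⁶ = 457.386 K.
Area A = 10.8 cm² = 1.08×10⁻³ m².
Then P = εσAT⁴ = 0.313×5.670×10⁻⁸×1.08×10⁻³×(457.386)⁴ = 0.839 W.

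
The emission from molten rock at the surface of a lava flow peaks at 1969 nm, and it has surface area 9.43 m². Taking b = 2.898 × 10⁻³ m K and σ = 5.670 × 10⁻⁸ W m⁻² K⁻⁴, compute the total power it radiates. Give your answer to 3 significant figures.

Wien's law: T = b/λ_max = 2.898×10⁻³/1.969×10⁻⁶ = 1471.81 K.
Area A = 9.43 m².
Then P = σAT⁴ = 5.670×10⁻⁸×9.43×(1471.81)⁴ = 2.51×10⁶ W.

P ≈ 2.51×10⁶ W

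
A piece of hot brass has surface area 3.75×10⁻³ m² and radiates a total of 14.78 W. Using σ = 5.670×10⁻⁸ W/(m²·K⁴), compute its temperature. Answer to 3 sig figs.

T ≈ 513 K

Area A = 3.75×10⁻³ m².
P = σAT⁴ ⇒ T = (P/(σA))^(1/4) = (14.78/(5.670×10⁻⁸×3.75×10⁻³))^(1/4) = 513 K.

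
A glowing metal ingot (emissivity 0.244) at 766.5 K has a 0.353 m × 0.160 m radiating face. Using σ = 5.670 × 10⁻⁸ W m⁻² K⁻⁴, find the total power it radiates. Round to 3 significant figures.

P ≈ 270 W

Area A = 0.353 × 0.160 = 0.05648 m².
P = εσAT⁴ = 0.244 × 5.670×10⁻⁸ × 0.05648 × (766.5)⁴ = 270 W.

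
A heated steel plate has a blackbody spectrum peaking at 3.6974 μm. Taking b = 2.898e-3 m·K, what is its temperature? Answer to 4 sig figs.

T ≈ 783.8 K

Wien's law gives T = b/λ_max = (2.898×10⁻³ m·K)/(3.6974×10⁻⁶ m) = 783.8 K.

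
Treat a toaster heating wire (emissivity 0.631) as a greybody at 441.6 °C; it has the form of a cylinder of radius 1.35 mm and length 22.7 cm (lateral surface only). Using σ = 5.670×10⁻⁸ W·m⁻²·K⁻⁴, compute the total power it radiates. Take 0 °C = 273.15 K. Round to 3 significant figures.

P ≈ 18.0 W

T = 441.6 °C + 273.15 = 714.75 K.
Lateral area A = 2πrL = 2π×1.35×10⁻³×0.227 = 1.92548×10⁻³ m².
P = εσAT⁴ = 0.631 × 5.670×10⁻⁸ × 1.92548×10⁻³ × (714.75)⁴ = 18.0 W.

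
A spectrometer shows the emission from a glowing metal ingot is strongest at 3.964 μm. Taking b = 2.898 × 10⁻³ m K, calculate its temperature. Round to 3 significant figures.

Wien's law gives T = b/λ_max = (2.898×10⁻³ m·K)/(3.964×10⁻⁶ m) = 731 K.

T ≈ 731 K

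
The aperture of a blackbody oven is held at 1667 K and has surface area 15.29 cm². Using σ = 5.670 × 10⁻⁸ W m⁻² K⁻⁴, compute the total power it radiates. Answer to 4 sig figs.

P ≈ 669.5 W

Area A = 15.29 cm² = 1.529×10⁻³ m².
P = σAT⁴ = 5.670×10⁻⁸ × 1.529×10⁻³ × (1667)⁴ = 669.5 W.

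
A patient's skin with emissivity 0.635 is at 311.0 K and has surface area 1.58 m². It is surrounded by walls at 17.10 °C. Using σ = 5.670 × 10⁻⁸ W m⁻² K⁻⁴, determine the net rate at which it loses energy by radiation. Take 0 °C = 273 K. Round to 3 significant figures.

Net loss ≈ 129 W

Surroundings: T = 17.10 °C + 273 = 290.10 K.
Area A = 1.58 m².
Net radiated power P_net = εσA(T⁴ − T₀⁴) = 0.635×5.670×10⁻⁸×1.58×(311.0⁴ − 290.10⁴).
T⁴ − T₀⁴ = 9.35495×10⁹ − 7.08257×10⁹ = 2.27238×10⁹ K⁴, so P_net = 129 W.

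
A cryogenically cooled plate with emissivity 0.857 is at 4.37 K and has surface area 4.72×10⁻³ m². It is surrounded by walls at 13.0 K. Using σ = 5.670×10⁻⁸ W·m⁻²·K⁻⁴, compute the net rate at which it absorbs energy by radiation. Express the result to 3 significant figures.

Area A = 4.72×10⁻³ m².
Net radiated power P_net = εσA(T⁴ − T₀⁴) = 0.857×5.670×10⁻⁸×4.72×10⁻³×(4.37⁴ − 13.0⁴).
T⁴ − T₀⁴ = 364.692 − 28561.0 = -28196.3 K⁴, so P_net = -6.47×10⁻⁶ W — negative, meaning a net gain of 6.47×10⁻⁶ W.

Net gain ≈ 6.47×10⁻⁶ W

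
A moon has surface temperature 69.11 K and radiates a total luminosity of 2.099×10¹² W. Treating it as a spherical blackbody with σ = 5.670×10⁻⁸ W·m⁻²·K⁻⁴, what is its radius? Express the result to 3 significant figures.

R ≈ 3.59×10⁵ m

L = 4πR²σT⁴ ⇒ R = √(L/(4πσT⁴)).
σT⁴ = 1.29344 W/m², so R = √(2.099×10¹²/(4π×1.29344)) = 3.59×10⁵ m.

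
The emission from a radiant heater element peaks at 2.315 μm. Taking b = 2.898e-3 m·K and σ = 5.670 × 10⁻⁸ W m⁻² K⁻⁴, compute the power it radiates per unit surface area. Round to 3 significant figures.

I ≈ 1.39×10⁵ W/m²

Wien's law: T = b/λ_max = 2.898×10⁻³/2.315×10⁻⁶ = 1251.84 K.
Then I = σT⁴ = 5.670×10⁻⁸×(1251.84)⁴ = 1.39×10⁵ W/m².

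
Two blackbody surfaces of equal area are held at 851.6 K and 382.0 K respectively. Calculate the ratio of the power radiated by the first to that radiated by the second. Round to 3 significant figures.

With equal areas, P₁/P₂ = (T₁/T₂)⁴ = (851.6/382.0)⁴ = 24.7.

P₁/P₂ ≈ 24.7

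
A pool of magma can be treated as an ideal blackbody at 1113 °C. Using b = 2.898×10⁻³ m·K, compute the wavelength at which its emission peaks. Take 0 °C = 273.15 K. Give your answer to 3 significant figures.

T = 1113 °C + 273.15 = 1386.15 K.
Wien's displacement law: λ_max = b/T = (2.898×10⁻³ m·K)/(1386.15 K) = 2.091×10⁻⁶ m.
That is 2.09×10³ nm, in the infrared range.

λ_max ≈ 2.09×10³ nm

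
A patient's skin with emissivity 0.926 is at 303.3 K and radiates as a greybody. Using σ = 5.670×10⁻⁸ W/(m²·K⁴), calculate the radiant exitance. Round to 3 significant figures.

I ≈ 444 W/m²

Stefan–Boltzmann: I = εσT⁴ = 0.926 × 5.670×10⁻⁸ × (303.3)⁴ = 444 W/m².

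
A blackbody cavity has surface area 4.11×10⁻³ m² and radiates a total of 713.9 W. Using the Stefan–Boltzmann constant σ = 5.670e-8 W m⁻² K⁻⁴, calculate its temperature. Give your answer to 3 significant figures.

Area A = 4.11×10⁻³ m².
P = σAT⁴ ⇒ T = (P/(σA))^(1/4) = (713.9/(5.670×10⁻⁸×4.11×10⁻³))^(1/4) = 1.32×10³ K.

T ≈ 1.32×10³ K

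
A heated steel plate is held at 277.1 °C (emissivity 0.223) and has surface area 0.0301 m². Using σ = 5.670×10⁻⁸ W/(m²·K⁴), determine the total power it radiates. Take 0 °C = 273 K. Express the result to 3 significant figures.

T = 277.1 °C + 273 = 550.1 K.
Area A = 0.0301 m².
P = εσAT⁴ = 0.223 × 5.670×10⁻⁸ × 0.0301 × (550.1)⁴ = 34.9 W.

P ≈ 34.9 W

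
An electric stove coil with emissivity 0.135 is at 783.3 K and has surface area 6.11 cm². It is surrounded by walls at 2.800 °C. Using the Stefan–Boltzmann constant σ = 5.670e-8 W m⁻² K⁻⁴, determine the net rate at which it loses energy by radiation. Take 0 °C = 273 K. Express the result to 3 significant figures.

Surroundings: T = 2.800 °C + 273 = 275.800 K.
Area A = 6.11 cm² = 6.11×10⁻⁴ m².
Net radiated power P_net = εσA(T⁴ − T₀⁴) = 0.135×5.670×10⁻⁸×6.11×10⁻⁴×(783.3⁴ − 275.800⁴).
T⁴ − T₀⁴ = 3.76455×10¹¹ − 5.78598×10⁹ = 3.70669×10¹¹ K⁴, so P_net = 1.73 W.

Net loss ≈ 1.73 W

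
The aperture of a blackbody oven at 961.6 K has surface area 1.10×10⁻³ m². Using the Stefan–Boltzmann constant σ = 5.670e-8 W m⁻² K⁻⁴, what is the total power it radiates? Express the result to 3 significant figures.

Area A = 1.10×10⁻³ m².
P = σAT⁴ = 5.670×10⁻⁸ × 1.10×10⁻³ × (961.6)⁴ = 53.3 W.

P ≈ 53.3 W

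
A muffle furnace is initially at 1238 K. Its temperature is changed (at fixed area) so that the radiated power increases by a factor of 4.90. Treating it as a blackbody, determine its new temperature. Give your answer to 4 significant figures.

P ∝ T⁴, so T₂/T₁ = (P₂/P₁)^(1/4) = (4.90)^(1/4) = 1.48782.
T₂ = 1238 × 1.48782 = 1842 K.

T₂ ≈ 1842 K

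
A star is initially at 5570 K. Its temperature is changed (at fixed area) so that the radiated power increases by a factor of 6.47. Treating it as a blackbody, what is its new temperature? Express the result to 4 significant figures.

P ∝ T⁴, so T₂/T₁ = (P₂/P₁)^(1/4) = (6.47)^(1/4) = 1.59487.
T₂ = 5570 × 1.59487 = 8883 K.

T₂ ≈ 8883 K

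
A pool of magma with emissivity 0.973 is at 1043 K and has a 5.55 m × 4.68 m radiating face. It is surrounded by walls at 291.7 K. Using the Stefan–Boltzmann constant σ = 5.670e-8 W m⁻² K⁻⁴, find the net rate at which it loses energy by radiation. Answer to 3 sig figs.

Net loss ≈ 1.69×10⁶ W

Area A = 5.55 × 4.68 = 25.974 m².
Net radiated power P_net = εσA(T⁴ − T₀⁴) = 0.973×5.670×10⁻⁸×25.974×(1043⁴ − 291.7⁴).
T⁴ − T₀⁴ = 1.18342×10¹² − 7.24012×10⁹ = 1.17618×10¹² K⁴, so P_net = 1.69×10⁶ W.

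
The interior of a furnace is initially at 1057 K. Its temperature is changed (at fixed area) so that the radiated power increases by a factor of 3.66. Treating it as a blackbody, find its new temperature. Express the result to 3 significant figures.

T₂ ≈ 1.46×10³ K

P ∝ T⁴, so T₂/T₁ = (P₂/P₁)^(1/4) = (3.66)^(1/4) = 1.38315.
T₂ = 1057 × 1.38315 = 1.46×10³ K.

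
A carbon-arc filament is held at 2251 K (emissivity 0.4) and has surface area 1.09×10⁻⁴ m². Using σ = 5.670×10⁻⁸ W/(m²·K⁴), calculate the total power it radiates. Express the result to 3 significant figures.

P ≈ 63.5 W

Area A = 1.09×10⁻⁴ m².
P = εσAT⁴ = 0.4 × 5.670×10⁻⁸ × 1.09×10⁻⁴ × (2251)⁴ = 63.5 W.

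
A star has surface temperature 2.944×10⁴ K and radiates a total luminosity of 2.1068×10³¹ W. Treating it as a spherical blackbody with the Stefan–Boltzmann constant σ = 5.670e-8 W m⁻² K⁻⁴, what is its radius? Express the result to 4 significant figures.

L = 4πR²σT⁴ ⇒ R = √(L/(4πσT⁴)).
σT⁴ = 4.25926×10¹⁰ W/m², so R = √(2.1068×10³¹/(4π×4.25926×10¹⁰)) = 6.274×10⁹ m.

R ≈ 6.274×10⁹ m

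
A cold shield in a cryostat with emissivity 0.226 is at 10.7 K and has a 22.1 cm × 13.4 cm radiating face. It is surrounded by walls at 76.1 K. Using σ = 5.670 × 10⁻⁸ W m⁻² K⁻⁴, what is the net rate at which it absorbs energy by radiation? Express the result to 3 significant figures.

Net gain ≈ 0.0127 W

Area A = 0.221 × 0.134 = 0.029614 m².
Net radiated power P_net = εσA(T⁴ − T₀⁴) = 0.226×5.670×10⁻⁸×0.029614×(10.7⁴ − 76.1⁴).
T⁴ − T₀⁴ = 13108.0 − 3.35381×10⁷ = -3.35250×10⁷ K⁴, so P_net = -0.0127 W — negative, meaning a net gain of 0.0127 W.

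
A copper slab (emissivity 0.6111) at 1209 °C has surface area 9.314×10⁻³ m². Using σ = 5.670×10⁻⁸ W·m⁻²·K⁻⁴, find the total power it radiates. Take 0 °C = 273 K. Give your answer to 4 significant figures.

T = 1209 °C + 273 = 1482 K.
Area A = 9.314×10⁻³ m².
P = εσAT⁴ = 0.6111 × 5.670×10⁻⁸ × 9.314×10⁻³ × (1482)⁴ = 1557 W.

P ≈ 1557 W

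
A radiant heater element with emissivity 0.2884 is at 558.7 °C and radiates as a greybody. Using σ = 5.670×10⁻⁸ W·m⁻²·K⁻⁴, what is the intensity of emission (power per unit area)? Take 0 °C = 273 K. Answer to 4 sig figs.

T = 558.7 °C + 273 = 831.7 K.
Stefan–Boltzmann: I = εσT⁴ = 0.2884 × 5.670×10⁻⁸ × (831.7)⁴ = 7824 W/m².

I ≈ 7824 W/m²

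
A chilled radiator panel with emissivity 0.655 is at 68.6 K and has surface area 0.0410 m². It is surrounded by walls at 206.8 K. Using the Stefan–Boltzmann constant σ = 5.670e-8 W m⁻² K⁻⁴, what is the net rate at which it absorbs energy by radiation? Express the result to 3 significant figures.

Net gain ≈ 2.75 W

Area A = 0.0410 m².
Net radiated power P_net = εσA(T⁴ − T₀⁴) = 0.655×5.670×10⁻⁸×0.0410×(68.6⁴ − 206.8⁴).
T⁴ − T₀⁴ = 2.21461×10⁷ − 1.82895×10⁹ = -1.80680×10⁹ K⁴, so P_net = -2.75 W — negative, meaning a net gain of 2.75 W.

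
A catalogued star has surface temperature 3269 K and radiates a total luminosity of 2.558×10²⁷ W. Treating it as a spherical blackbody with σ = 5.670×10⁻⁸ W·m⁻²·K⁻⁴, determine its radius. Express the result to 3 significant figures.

R ≈ 5.61×10⁹ m

L = 4πR²σT⁴ ⇒ R = √(L/(4πσT⁴)).
σT⁴ = 6.47504×10⁶ W/m², so R = √(2.558×10²⁷/(4π×6.47504×10⁶)) = 5.61×10⁹ m.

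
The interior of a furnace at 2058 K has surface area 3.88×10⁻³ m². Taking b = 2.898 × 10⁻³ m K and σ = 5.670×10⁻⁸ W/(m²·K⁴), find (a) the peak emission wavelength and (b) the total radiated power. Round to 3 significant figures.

λ_max ≈ 1.41×10³ nm; P ≈ 3.95×10³ W

(a) λ_max = b/T = 2.898×10⁻³/2058 = 1.408×10⁻⁶ m = 1.41×10³ nm.
Area A = 3.88×10⁻³ m².
(b) P = σAT⁴ = 5.670×10⁻⁸×3.88×10⁻³×(2058)⁴ = 3.95×10³ W.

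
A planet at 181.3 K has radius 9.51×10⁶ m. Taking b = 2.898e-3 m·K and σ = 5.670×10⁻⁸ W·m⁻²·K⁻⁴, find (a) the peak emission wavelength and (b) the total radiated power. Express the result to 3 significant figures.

(a) λ_max = b/T = 2.898×10⁻³/181.3 = 1.598×10⁻⁵ m = 16.0 μm.
Surface area A = 4πR² = 4π(9.51×10⁶ m)² = 1.13650×10¹⁵ m².
(b) P = σAT⁴ = 5.670×10⁻⁸×1.13650×10¹⁵×(181.3)⁴ = 6.96×10¹⁶ W.

λ_max ≈ 16.0 μm; P ≈ 6.96×10¹⁶ W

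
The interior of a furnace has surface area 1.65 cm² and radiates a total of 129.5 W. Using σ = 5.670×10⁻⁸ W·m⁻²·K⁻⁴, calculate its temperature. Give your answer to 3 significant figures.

T ≈ 1.93×10³ K

Area A = 1.65 cm² = 1.65×10⁻⁴ m².
P = σAT⁴ ⇒ T = (P/(σA))^(1/4) = (129.5/(5.670×10⁻⁸×1.65×10⁻⁴))^(1/4) = 1.93×10³ K.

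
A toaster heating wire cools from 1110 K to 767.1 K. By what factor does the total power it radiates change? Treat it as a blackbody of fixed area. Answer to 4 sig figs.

P₂/P₁ ≈ 0.2281

P ∝ T⁴, so P₂/P₁ = (T₂/T₁)⁴ = (767.1/1110)⁴ = (0.691081)⁴ = 0.2281.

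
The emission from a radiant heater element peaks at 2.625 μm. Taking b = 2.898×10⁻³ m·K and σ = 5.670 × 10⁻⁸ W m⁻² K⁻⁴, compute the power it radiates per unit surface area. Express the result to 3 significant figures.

Wien's law: T = b/λ_max = 2.898×10⁻³/2.625×10⁻⁶ = 1104.00 K.
Then I = σT⁴ = 5.670×10⁻⁸×(1104.00)⁴ = 8.42×10⁴ W/m².

I ≈ 8.42×10⁴ W/m²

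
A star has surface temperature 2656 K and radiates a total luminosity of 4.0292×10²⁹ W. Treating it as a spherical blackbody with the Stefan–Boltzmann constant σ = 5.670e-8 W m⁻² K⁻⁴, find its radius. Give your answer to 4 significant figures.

R ≈ 1.066×10¹¹ m

L = 4πR²σT⁴ ⇒ R = √(L/(4πσT⁴)).
σT⁴ = 2.82160×10⁶ W/m², so R = √(4.0292×10²⁹/(4π×2.82160×10⁶)) = 1.066×10¹¹ m.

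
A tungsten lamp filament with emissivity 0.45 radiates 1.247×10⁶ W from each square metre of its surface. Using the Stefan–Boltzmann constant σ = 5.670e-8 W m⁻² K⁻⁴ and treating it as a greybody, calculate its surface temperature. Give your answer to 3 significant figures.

T ≈ 2.64×10³ K

I = εσT⁴, so T = (I/εσ)^(1/4) = (1.247×10⁶/(0.45×5.670×10⁻⁸))^(1/4) = 2.64×10³ K.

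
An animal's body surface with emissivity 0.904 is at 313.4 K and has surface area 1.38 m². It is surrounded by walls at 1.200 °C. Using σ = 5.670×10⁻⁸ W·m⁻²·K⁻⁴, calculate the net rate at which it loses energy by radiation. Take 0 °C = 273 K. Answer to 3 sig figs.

Net loss ≈ 283 W

Surroundings: T = 1.200 °C + 273 = 274.200 K.
Area A = 1.38 m².
Net radiated power P_net = εσA(T⁴ − T₀⁴) = 0.904×5.670×10⁻⁸×1.38×(313.4⁴ − 274.200⁴).
T⁴ − T₀⁴ = 9.64708×10⁹ − 5.65288×10⁹ = 3.99420×10⁹ K⁴, so P_net = 283 W.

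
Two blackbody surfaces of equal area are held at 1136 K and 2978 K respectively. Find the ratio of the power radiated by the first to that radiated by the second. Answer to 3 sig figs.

With equal areas, P₁/P₂ = (T₁/T₂)⁴ = (1136/2978)⁴ = 0.0212.

P₁/P₂ ≈ 0.0212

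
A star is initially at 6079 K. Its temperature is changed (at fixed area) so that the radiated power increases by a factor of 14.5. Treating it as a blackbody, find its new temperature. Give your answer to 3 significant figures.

T₂ ≈ 1.19×10⁴ K

P ∝ T⁴, so T₂/T₁ = (P₂/P₁)^(1/4) = (14.5)^(1/4) = 1.95138.
T₂ = 6079 × 1.95138 = 1.19×10⁴ K.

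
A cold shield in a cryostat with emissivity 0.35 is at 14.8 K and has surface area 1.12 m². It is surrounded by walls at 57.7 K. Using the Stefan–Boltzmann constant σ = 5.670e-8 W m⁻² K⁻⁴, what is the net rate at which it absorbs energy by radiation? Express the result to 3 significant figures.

Area A = 1.12 m².
Net radiated power P_net = εσA(T⁴ − T₀⁴) = 0.35×5.670×10⁻⁸×1.12×(14.8⁴ − 57.7⁴).
T⁴ − T₀⁴ = 47978.5 − 1.10842×10⁷ = -1.10362×10⁷ K⁴, so P_net = -0.245 W — negative, meaning a net gain of 0.245 W.

Net gain ≈ 0.245 W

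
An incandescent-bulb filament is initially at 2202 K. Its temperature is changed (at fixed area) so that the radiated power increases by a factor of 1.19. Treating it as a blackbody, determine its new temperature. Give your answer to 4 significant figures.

T₂ ≈ 2300 K

P ∝ T⁴, so T₂/T₁ = (P₂/P₁)^(1/4) = (1.19)^(1/4) = 1.04445.
T₂ = 2202 × 1.04445 = 2300 K.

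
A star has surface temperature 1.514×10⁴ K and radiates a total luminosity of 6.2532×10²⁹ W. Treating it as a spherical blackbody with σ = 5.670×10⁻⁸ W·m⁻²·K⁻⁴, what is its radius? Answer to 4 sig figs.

L = 4πR²σT⁴ ⇒ R = √(L/(4πσT⁴)).
σT⁴ = 2.97911×10⁹ W/m², so R = √(6.2532×10²⁹/(4π×2.97911×10⁹)) = 4.087×10⁹ m.

R ≈ 4.087×10⁹ m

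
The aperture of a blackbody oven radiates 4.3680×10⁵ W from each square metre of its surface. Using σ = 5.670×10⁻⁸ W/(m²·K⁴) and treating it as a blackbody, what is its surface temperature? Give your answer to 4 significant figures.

I = σT⁴, so T = (I/σ)^(1/4) = (4.3680×10⁵/(5.670×10⁻⁸))^(1/4) = 1666 K.

T ≈ 1666 K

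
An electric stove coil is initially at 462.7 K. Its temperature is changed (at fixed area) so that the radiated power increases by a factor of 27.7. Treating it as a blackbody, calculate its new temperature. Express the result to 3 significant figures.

P ∝ T⁴, so T₂/T₁ = (P₂/P₁)^(1/4) = (27.7)^(1/4) = 2.29414.
T₂ = 462.7 × 2.29414 = 1.06×10³ K.

T₂ ≈ 1.06×10³ K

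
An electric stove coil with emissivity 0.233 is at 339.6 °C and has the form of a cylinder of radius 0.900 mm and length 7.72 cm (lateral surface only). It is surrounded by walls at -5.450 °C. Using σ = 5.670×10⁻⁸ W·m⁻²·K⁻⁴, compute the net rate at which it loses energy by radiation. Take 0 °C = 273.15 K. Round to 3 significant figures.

T = 339.6 °C + 273.15 = 612.75 K.
Surroundings: T = -5.450 °C + 273.15 = 267.700 K.
Lateral area A = 2πrL = 2π×9.00×10⁻⁴×0.0772 = 4.36556×10⁻⁴ m².
Net radiated power P_net = εσA(T⁴ − T₀⁴) = 0.233×5.670×10⁻⁸×4.36556×10⁻⁴×(612.75⁴ − 267.700⁴).
T⁴ − T₀⁴ = 1.40972×10¹¹ − 5.13563×10⁹ = 1.35836×10¹¹ K⁴, so P_net = 0.783 W.

Net loss ≈ 0.783 W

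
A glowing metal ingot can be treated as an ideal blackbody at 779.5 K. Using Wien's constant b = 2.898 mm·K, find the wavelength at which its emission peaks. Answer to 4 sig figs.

λ_max ≈ 3.718 μm

Wien's displacement law: λ_max = b/T = (2.898×10⁻³ m·K)/(779.5 K) = 3.7178×10⁻⁶ m.
That is 3.718 μm, in the infrared range.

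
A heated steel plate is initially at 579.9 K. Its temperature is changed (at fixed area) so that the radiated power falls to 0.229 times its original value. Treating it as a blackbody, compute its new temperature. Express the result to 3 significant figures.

T₂ ≈ 401 K

P ∝ T⁴, so T₂/T₁ = (P₂/P₁)^(1/4) = (0.229)^(1/4) = 0.691765.
T₂ = 579.9 × 0.691765 = 401 K.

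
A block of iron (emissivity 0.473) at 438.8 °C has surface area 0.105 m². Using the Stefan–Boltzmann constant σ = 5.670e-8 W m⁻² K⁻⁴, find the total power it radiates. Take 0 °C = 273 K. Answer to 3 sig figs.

P ≈ 723 W

T = 438.8 °C + 273 = 711.8 K.
Area A = 0.105 m².
P = εσAT⁴ = 0.473 × 5.670×10⁻⁸ × 0.105 × (711.8)⁴ = 723 W.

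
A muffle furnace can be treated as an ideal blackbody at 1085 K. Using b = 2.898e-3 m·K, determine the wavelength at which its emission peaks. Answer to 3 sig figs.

λ_max ≈ 2.67×10³ nm

Wien's displacement law: λ_max = b/T = (2.898×10⁻³ m·K)/(1085 K) = 2.671×10⁻⁶ m.
That is 2.67×10³ nm, in the infrared range.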